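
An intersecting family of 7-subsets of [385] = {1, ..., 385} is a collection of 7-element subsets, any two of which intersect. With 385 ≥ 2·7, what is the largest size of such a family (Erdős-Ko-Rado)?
max |F| = C(384, 6) = 4281625192384

Erdős-Ko-Rado (1961): when n ≥ 2k, max |F| = C(n−1, k−1). The bound is attained by the star {A : i ∈ A} for any fixed i ∈ [n]. Here C(385−1, 7−1) = C(384, 6) = 4281625192384.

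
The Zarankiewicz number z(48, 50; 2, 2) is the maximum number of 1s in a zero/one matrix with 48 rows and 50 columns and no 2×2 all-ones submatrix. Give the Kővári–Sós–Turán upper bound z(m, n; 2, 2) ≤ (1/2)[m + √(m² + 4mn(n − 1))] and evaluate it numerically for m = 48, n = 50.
z(48, 50; 2, 2) ≤ (1/2)[48 + √(48² + 4·48·50·49)] = (1/2)[48 + √472704] = 367.7674

Kővári–Sós–Turán: let r_1, ..., r_48 be the row sums and z = Σ r_i the total number of 1s. Each pair of columns can share at most one row with both entries 1 (else a 2×2 all-ones block appears), so Σ_i C(r_i, 2) ≤ C(50, 2) = 1225. By convexity Σ_i C(r_i, 2) ≥ 48·C(z/48, 2) = z(z − 48)/(2·48), giving z² − 48z − 48·50·49 ≤ 0 and hence z ≤ (1/2)[48 + √(2304 + 4·117600)] = (1/2)[48 + √472704] ≈ (1/2)(48 + 687.5347) = 367.7674.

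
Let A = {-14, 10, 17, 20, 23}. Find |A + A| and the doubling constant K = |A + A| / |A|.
K = |A + A| / |A| = 14/5

Enumerate A + A = {a + b : a, b ∈ A}. With |A| = 5, there are |A|^2 = 25 ordered sum pairs; collecting distinct values, A + A = {-28, -4, 3, 6, 9, 20, 27, 30, 33, 34, 37, 40, 43, 46}, so |A + A| = 14. Thus K = 14/5. For comparison, the minimum possible |A + A| over all 5-element sets is 2·5 − 1 = 9 (so min K = 9/5), attained only by arithmetic progressions.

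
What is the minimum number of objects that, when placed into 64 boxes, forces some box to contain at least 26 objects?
n = (26 − 1)·64 + 1 = 1601

By the generalised pigeonhole principle, to guarantee some box contains ≥ r objects we need more than (r − 1) · k objects total. Threshold: n = (r − 1) · k + 1. With r = 26 and k = 64: n = 25 · 64 + 1 = 1600 + 1 = 1601. For n = 1600 = 25 · 64, we can put exactly 25 objects in every box, avoiding 26 in any single one — so 1601 is tight.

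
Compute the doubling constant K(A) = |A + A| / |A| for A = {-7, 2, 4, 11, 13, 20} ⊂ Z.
K = |A + A| / |A| = 15/6 = 5/2

Enumerate A + A = {a + b : a, b ∈ A}. With |A| = 6, there are |A|^2 = 36 ordered sum pairs; collecting distinct values, A + A = {-14, -5, -3, 4, 6, 8, 13, 15, 17, 22, 24, 26, 31, 33, 40}, so |A + A| = 15. Thus K = 15/6 = 5/2. For comparison, the minimum possible |A + A| over all 6-element sets is 2·6 − 1 = 11 (so min K = 11/6), attained only by arithmetic progressions.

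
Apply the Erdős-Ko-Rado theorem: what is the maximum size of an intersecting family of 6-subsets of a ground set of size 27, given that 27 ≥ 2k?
max |F| = C(26, 5) = 65780

The Erdős-Ko-Rado theorem states: for n ≥ 2k, an intersecting family of k-subsets of an n-element set has size at most C(n − 1, k − 1), with equality for 'star' families {A ⊆ [n] : |A| = k, i ∈ A} (fix an element i). For n = 27, k = 6: C(26, 5) = 65780.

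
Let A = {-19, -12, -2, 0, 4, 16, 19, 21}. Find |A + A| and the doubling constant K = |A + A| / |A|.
K = |A + A| / |A| = 32/8 = 4

Enumerate A + A = {a + b : a, b ∈ A}. With |A| = 8, there are |A|^2 = 64 ordered sum pairs; collecting distinct values, A + A = {-38, -31, -24, -21, -19, -15, -14, -12, -8, -4, -3, -2, 0, 2, 4, 7, 8, 9, 14, 16, 17, 19, 20, 21, 23, 25, 32, 35, 37, 38, 40, 42}, so |A + A| = 32. Thus K = 32/8 = 4. For comparison, the minimum possible |A + A| over all 8-element sets is 2·8 − 1 = 15 (so min K = 15/8), attained only by arithmetic progressions.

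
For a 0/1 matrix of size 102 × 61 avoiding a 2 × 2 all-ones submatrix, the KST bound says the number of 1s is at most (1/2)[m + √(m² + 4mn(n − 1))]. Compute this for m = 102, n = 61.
z(102, 61; 2, 2) ≤ (1/2)[102 + √(102² + 4·102·61·60)] = (1/2)[102 + √1503684] = 664.124

Kővári–Sós–Turán: let r_1, ..., r_102 be the row sums and z = Σ r_i the total number of 1s. Each pair of columns can share at most one row with both entries 1 (else a 2×2 all-ones block appears), so Σ_i C(r_i, 2) ≤ C(61, 2) = 1830. By convexity Σ_i C(r_i, 2) ≥ 102·C(z/102, 2) = z(z − 102)/(2·102), giving z² − 102z − 102·61·60 ≤ 0 and hence z ≤ (1/2)[102 + √(10404 + 4·373320)] = (1/2)[102 + √1503684] ≈ (1/2)(102 + 1226.2479) = 664.124.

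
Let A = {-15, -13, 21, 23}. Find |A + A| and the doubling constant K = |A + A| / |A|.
K = |A + A| / |A| = 9/4

Enumerate A + A = {a + b : a, b ∈ A}. With |A| = 4, there are |A|^2 = 16 ordered sum pairs; collecting distinct values, A + A = {-30, -28, -26, 6, 8, 10, 42, 44, 46}, so |A + A| = 9. Thus K = 9/4. For comparison, the minimum possible |A + A| over all 4-element sets is 2·4 − 1 = 7 (so min K = 7/4), attained only by arithmetic progressions.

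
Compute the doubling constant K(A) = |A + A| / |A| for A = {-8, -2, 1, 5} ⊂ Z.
K = |A + A| / |A| = 10/4 = 5/2

Enumerate A + A = {a + b : a, b ∈ A}. With |A| = 4, there are |A|^2 = 16 ordered sum pairs; collecting distinct values, A + A = {-16, -10, -7, -4, -3, -1, 2, 3, 6, 10}, so |A + A| = 10. Thus K = 10/4 = 5/2. For comparison, the minimum possible |A + A| over all 4-element sets is 2·4 − 1 = 7 (so min K = 7/4), attained only by arithmetic progressions.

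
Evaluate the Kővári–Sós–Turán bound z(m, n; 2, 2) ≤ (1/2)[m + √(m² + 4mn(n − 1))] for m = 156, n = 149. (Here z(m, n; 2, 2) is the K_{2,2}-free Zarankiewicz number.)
z(156, 149; 2, 2) ≤ (1/2)[156 + √(156² + 4·156·149·148)] = (1/2)[156 + √13784784] = 1934.3933

Kővári–Sós–Turán: let r_1, ..., r_156 be the row sums and z = Σ r_i the total number of 1s. Each pair of columns can share at most one row with both entries 1 (else a 2×2 all-ones block appears), so Σ_i C(r_i, 2) ≤ C(149, 2) = 11026. By convexity Σ_i C(r_i, 2) ≥ 156·C(z/156, 2) = z(z − 156)/(2·156), giving z² − 156z − 156·149·148 ≤ 0 and hence z ≤ (1/2)[156 + √(24336 + 4·3440112)] = (1/2)[156 + √13784784] ≈ (1/2)(156 + 3712.7866) = 1934.3933.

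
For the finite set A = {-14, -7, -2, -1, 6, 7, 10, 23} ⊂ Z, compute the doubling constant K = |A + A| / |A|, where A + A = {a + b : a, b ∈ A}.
K = |A + A| / |A| = 31/8

Enumerate A + A = {a + b : a, b ∈ A}. With |A| = 8, there are |A|^2 = 64 ordered sum pairs; collecting distinct values, A + A = {-28, -21, -16, -15, -14, -9, -8, -7, -4, -3, -2, -1, 0, 3, 4, 5, 6, 8, 9, 12, 13, 14, 16, 17, 20, 21, 22, 29, 30, 33, 46}, so |A + A| = 31. Thus K = 31/8. For comparison, the minimum possible |A + A| over all 8-element sets is 2·8 − 1 = 15 (so min K = 15/8), attained only by arithmetic progressions.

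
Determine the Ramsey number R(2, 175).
R(2, 175) = 175

R(2, k) = k for all k ≥ 2: in a 2-colouring of K_k, either some edge is red (a red K_2) or all edges are blue (a blue K_k). And K_{174} coloured all-blue has no blue K_175, so R(2, 175) > 174. Hence R(2, 175) = 175.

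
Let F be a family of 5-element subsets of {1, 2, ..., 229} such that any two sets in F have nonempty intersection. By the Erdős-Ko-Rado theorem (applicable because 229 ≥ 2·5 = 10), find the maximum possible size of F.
max |F| = C(228, 4) = 109658025

Erdős-Ko-Rado (1961): when n ≥ 2k, max |F| = C(n−1, k−1). The bound is attained by the star {A : i ∈ A} for any fixed i ∈ [n]. Here C(229−1, 5−1) = C(228, 4) = 109658025.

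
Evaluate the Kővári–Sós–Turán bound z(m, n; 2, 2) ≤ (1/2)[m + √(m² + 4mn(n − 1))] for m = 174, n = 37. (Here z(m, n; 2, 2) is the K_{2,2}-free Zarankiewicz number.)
z(174, 37; 2, 2) ≤ (1/2)[174 + √(174² + 4·174·37·36)] = (1/2)[174 + √957348] = 576.2208

Kővári–Sós–Turán: let r_1, ..., r_174 be the row sums and z = Σ r_i the total number of 1s. Each pair of columns can share at most one row with both entries 1 (else a 2×2 all-ones block appears), so Σ_i C(r_i, 2) ≤ C(37, 2) = 666. By convexity Σ_i C(r_i, 2) ≥ 174·C(z/174, 2) = z(z − 174)/(2·174), giving z² − 174z − 174·37·36 ≤ 0 and hence z ≤ (1/2)[174 + √(30276 + 4·231768)] = (1/2)[174 + √957348] ≈ (1/2)(174 + 978.4416) = 576.2208.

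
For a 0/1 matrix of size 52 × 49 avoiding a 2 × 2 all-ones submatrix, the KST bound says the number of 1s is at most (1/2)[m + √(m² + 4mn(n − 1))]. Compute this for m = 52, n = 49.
z(52, 49; 2, 2) ≤ (1/2)[52 + √(52² + 4·52·49·48)] = (1/2)[52 + √491920] = 376.685

Kővári–Sós–Turán: let r_1, ..., r_52 be the row sums and z = Σ r_i the total number of 1s. Each pair of columns can share at most one row with both entries 1 (else a 2×2 all-ones block appears), so Σ_i C(r_i, 2) ≤ C(49, 2) = 1176. By convexity Σ_i C(r_i, 2) ≥ 52·C(z/52, 2) = z(z − 52)/(2·52), giving z² − 52z − 52·49·48 ≤ 0 and hence z ≤ (1/2)[52 + √(2704 + 4·122304)] = (1/2)[52 + √491920] ≈ (1/2)(52 + 701.3701) = 376.685.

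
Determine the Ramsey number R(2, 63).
R(2, 63) = 63

R(2, k) = k for all k ≥ 2: in a 2-colouring of K_k, either some edge is red (a red K_2) or all edges are blue (a blue K_k). And K_{62} coloured all-blue has no blue K_63, so R(2, 63) > 62. Hence R(2, 63) = 63.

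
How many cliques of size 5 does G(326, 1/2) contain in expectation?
E[# K_5] = C(326, 5) · (1/2)^C(5, 2) = 29752476390 / 2^10 = 14876238195/512 ≈ 29055152.724609

For each 5-subset S of vertices (there are C(326, 5) = 29752476390 such S), let X_S = 1 if S induces a K_5 (all C(5, 2) = 10 edges present). Then P(X_S = 1) = (1/2)^10 = 1/1024. By linearity of expectation, E[# K_5] = C(326, 5) · (1/2)^10 = 29752476390 / 1024 = 14876238195/512 ≈ 29055152.724609.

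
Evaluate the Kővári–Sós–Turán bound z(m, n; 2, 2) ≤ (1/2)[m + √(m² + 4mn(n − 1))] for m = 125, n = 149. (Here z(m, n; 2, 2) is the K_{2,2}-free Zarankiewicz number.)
z(125, 149; 2, 2) ≤ (1/2)[125 + √(125² + 4·125·149·148)] = (1/2)[125 + √11041625] = 1723.947

Kővári–Sós–Turán: let r_1, ..., r_125 be the row sums and z = Σ r_i the total number of 1s. Each pair of columns can share at most one row with both entries 1 (else a 2×2 all-ones block appears), so Σ_i C(r_i, 2) ≤ C(149, 2) = 11026. By convexity Σ_i C(r_i, 2) ≥ 125·C(z/125, 2) = z(z − 125)/(2·125), giving z² − 125z − 125·149·148 ≤ 0 and hence z ≤ (1/2)[125 + √(15625 + 4·2756500)] = (1/2)[125 + √11041625] ≈ (1/2)(125 + 3322.8941) = 1723.947.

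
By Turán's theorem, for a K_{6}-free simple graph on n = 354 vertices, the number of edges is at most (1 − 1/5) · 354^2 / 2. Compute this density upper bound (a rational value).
Turán density bound = (4/5) · 354^2/2 = 250632/5 ≈ 50126.4

Turán's theorem: ex(n, K_{r+1}) is achieved by the complete r-partite Turán graph T(n, r) with parts as balanced as possible, and is at most (1 − 1/r) · n^2/2. For r = 5, n = 354: the density bound is (4/5) · 125316/2 = 250632/5 ≈ 50126.4. The integer-valued extremum is e(T(354, 5)) = 50126, which is strictly less than the density bound 250632/5 since 5 ∤ 354 (the parts of T(354, 5) cannot all be equal).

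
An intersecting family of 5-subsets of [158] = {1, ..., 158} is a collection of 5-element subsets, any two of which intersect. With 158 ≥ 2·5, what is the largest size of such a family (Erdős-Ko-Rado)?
max |F| = C(157, 4) = 24359335

Erdős-Ko-Rado (1961): when n ≥ 2k, max |F| = C(n−1, k−1). The bound is attained by the star {A : i ∈ A} for any fixed i ∈ [n]. Here C(158−1, 5−1) = C(157, 4) = 24359335.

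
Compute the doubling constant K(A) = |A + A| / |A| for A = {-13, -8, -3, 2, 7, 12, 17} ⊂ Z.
K = |A + A| / |A| = 13/7

Enumerate A + A = {a + b : a, b ∈ A}. With |A| = 7, there are |A|^2 = 49 ordered sum pairs; collecting distinct values, A + A = {-26, -21, -16, -11, -6, -1, 4, 9, 14, 19, 24, 29, 34}, so |A + A| = 13. Thus K = 13/7. Here |A + A| = 2|A| − 1 = 13, the minimum possible — so K = 13/7 is minimal, which holds iff A is an arithmetic progression.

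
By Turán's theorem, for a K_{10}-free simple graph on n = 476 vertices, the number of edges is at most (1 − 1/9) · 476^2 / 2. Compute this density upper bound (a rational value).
Turán density bound = (8/9) · 476^2/2 = 906304/9 ≈ 100700.4444

Turán's theorem: ex(n, K_{r+1}) is achieved by the complete r-partite Turán graph T(n, r) with parts as balanced as possible, and is at most (1 − 1/r) · n^2/2. For r = 9, n = 476: the density bound is (8/9) · 226576/2 = 906304/9 ≈ 100700.4444. The integer-valued extremum is e(T(476, 9)) = 100700, which is strictly less than the density bound 906304/9 since 9 ∤ 476 (the parts of T(476, 9) cannot all be equal).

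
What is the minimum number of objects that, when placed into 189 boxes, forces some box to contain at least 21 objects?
n = (21 − 1)·189 + 1 = 3781

By the generalised pigeonhole principle, to guarantee some box contains ≥ r objects we need more than (r − 1) · k objects total. Threshold: n = (r − 1) · k + 1. With r = 21 and k = 189: n = 20 · 189 + 1 = 3780 + 1 = 3781. For n = 3780 = 20 · 189, we can put exactly 20 objects in every box, avoiding 21 in any single one — so 3781 is tight.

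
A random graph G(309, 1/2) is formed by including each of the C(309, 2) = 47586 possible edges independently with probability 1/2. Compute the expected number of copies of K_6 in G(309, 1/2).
E[# K_6] = C(309, 6) · (1/2)^C(6, 2) = 1151356784424 / 2^15 = 143919598053/4096 ≈ 35136620.618408

For each 6-subset S of vertices (there are C(309, 6) = 1151356784424 such S), let X_S = 1 if S induces a K_6 (all C(6, 2) = 15 edges present). Then P(X_S = 1) = (1/2)^15 = 1/32768. By linearity of expectation, E[# K_6] = C(309, 6) · (1/2)^15 = 1151356784424 / 32768 = 143919598053/4096 ≈ 35136620.618408.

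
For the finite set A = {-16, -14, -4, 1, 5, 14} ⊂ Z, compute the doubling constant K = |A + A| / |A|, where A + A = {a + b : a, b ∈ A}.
K = |A + A| / |A| = 20/6 = 10/3

Enumerate A + A = {a + b : a, b ∈ A}. With |A| = 6, there are |A|^2 = 36 ordered sum pairs; collecting distinct values, A + A = {-32, -30, -28, -20, -18, -15, -13, -11, -9, -8, -3, -2, 0, 1, 2, 6, 10, 15, 19, 28}, so |A + A| = 20. Thus K = 20/6 = 10/3. For comparison, the minimum possible |A + A| over all 6-element sets is 2·6 − 1 = 11 (so min K = 11/6), attained only by arithmetic progressions.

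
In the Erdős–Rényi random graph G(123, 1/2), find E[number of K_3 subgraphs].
E[# K_3] = C(123, 3) · (1/2)^C(3, 2) = 302621 / 2^3 = 37827.625

For each 3-subset S of vertices (there are C(123, 3) = 302621 such S), let X_S = 1 if S induces a K_3 (all C(3, 2) = 3 edges present). Then P(X_S = 1) = (1/2)^3 = 1/8. By linearity of expectation, E[# K_3] = C(123, 3) · (1/2)^3 = 302621 / 8 = 37827.625.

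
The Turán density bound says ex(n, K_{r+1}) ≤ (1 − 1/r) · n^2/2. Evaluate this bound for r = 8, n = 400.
Turán density bound = (7/8) · 400^2/2 = 70000

Turán's theorem: ex(n, K_{r+1}) is achieved by the complete r-partite Turán graph T(n, r) with parts as balanced as possible, and is at most (1 − 1/r) · n^2/2. For r = 8, n = 400: the density bound is (7/8) · 160000/2 = 70000. Since 8 ∣ 400, the Turán graph T(400, 8) has parts of equal size 50, and its edge count e(T(400, 8)) = 70000 attains the density bound exactly.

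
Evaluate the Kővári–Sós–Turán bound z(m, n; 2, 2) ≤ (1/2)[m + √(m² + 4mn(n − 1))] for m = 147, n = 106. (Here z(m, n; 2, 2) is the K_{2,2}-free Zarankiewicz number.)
z(147, 106; 2, 2) ≤ (1/2)[147 + √(147² + 4·147·106·105)] = (1/2)[147 + √6566049] = 1354.7151

Kővári–Sós–Turán: let r_1, ..., r_147 be the row sums and z = Σ r_i the total number of 1s. Each pair of columns can share at most one row with both entries 1 (else a 2×2 all-ones block appears), so Σ_i C(r_i, 2) ≤ C(106, 2) = 5565. By convexity Σ_i C(r_i, 2) ≥ 147·C(z/147, 2) = z(z − 147)/(2·147), giving z² − 147z − 147·106·105 ≤ 0 and hence z ≤ (1/2)[147 + √(21609 + 4·1636110)] = (1/2)[147 + √6566049] ≈ (1/2)(147 + 2562.4303) = 1354.7151.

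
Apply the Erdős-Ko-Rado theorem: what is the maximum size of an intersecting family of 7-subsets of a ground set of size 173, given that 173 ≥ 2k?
max |F| = C(172, 6) = 32927096748

The Erdős-Ko-Rado theorem states: for n ≥ 2k, an intersecting family of k-subsets of an n-element set has size at most C(n − 1, k − 1), with equality for 'star' families {A ⊆ [n] : |A| = k, i ∈ A} (fix an element i). For n = 173, k = 7: C(172, 6) = 32927096748.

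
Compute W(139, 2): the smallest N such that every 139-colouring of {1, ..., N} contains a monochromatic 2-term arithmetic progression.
W(139, 2) = 139 + 1 = 140

A 2-term AP is any pair of integers, so a monochromatic 2-AP exists iff some colour is used at least twice. With 139 colours, the colouring i ↦ i on {1, ..., 139} uses each colour once, avoiding any monochromatic pair, so W(139, 2) > 139. For {1, ..., 140}, pigeonhole forces two integers of the same colour, which form a monochromatic 2-AP. Hence W(139, 2) = 140.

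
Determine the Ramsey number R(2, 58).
R(2, 58) = 58

R(2, k) = k for all k ≥ 2: in a 2-colouring of K_k, either some edge is red (a red K_2) or all edges are blue (a blue K_k). And K_{57} coloured all-blue has no blue K_58, so R(2, 58) > 57. Hence R(2, 58) = 58.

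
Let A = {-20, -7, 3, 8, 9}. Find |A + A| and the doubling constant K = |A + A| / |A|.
K = |A + A| / |A| = 15/5 = 3

Enumerate A + A = {a + b : a, b ∈ A}. With |A| = 5, there are |A|^2 = 25 ordered sum pairs; collecting distinct values, A + A = {-40, -27, -17, -14, -12, -11, -4, 1, 2, 6, 11, 12, 16, 17, 18}, so |A + A| = 15. Thus K = 15/5 = 3. For comparison, the minimum possible |A + A| over all 5-element sets is 2·5 − 1 = 9 (so min K = 9/5), attained only by arithmetic progressions.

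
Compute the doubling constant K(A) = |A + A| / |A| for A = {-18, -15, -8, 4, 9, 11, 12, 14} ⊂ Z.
K = |A + A| / |A| = 31/8

Enumerate A + A = {a + b : a, b ∈ A}. With |A| = 8, there are |A|^2 = 64 ordered sum pairs; collecting distinct values, A + A = {-36, -33, -30, -26, -23, -16, -14, -11, -9, -7, -6, -4, -3, -1, 1, 3, 4, 6, 8, 13, 15, 16, 18, 20, 21, 22, 23, 24, 25, 26, 28}, so |A + A| = 31. Thus K = 31/8. For comparison, the minimum possible |A + A| over all 8-element sets is 2·8 − 1 = 15 (so min K = 15/8), attained only by arithmetic progressions.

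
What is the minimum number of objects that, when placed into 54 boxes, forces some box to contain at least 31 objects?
n = (31 − 1)·54 + 1 = 1621

By the generalised pigeonhole principle, to guarantee some box contains ≥ r objects we need more than (r − 1) · k objects total. Threshold: n = (r − 1) · k + 1. With r = 31 and k = 54: n = 30 · 54 + 1 = 1620 + 1 = 1621. For n = 1620 = 30 · 54, we can put exactly 30 objects in every box, avoiding 31 in any single one — so 1621 is tight.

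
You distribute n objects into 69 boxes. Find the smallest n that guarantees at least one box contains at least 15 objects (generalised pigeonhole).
n = (15 − 1)·69 + 1 = 967

By the generalised pigeonhole principle, to guarantee some box contains ≥ r objects we need more than (r − 1) · k objects total. Threshold: n = (r − 1) · k + 1. With r = 15 and k = 69: n = 14 · 69 + 1 = 966 + 1 = 967. For n = 966 = 14 · 69, we can put exactly 14 objects in every box, avoiding 15 in any single one — so 967 is tight.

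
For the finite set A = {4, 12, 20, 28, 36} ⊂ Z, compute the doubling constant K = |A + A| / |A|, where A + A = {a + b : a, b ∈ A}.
K = |A + A| / |A| = 9/5

Enumerate A + A = {a + b : a, b ∈ A}. With |A| = 5, there are |A|^2 = 25 ordered sum pairs; collecting distinct values, A + A = {8, 16, 24, 32, 40, 48, 56, 64, 72}, so |A + A| = 9. Thus K = 9/5. Here |A + A| = 2|A| − 1 = 9, the minimum possible — so K = 9/5 is minimal, which holds iff A is an arithmetic progression.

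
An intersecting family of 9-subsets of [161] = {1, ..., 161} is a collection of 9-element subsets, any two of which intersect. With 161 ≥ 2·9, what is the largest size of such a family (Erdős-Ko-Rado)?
max |F| = C(160, 8) = 8917061687820

Erdős-Ko-Rado (1961): when n ≥ 2k, max |F| = C(n−1, k−1). The bound is attained by the star {A : i ∈ A} for any fixed i ∈ [n]. Here C(161−1, 9−1) = C(160, 8) = 8917061687820.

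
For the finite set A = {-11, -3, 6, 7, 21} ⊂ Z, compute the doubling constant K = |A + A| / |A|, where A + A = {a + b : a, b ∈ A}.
K = |A + A| / |A| = 15/5 = 3

Enumerate A + A = {a + b : a, b ∈ A}. With |A| = 5, there are |A|^2 = 25 ordered sum pairs; collecting distinct values, A + A = {-22, -14, -6, -5, -4, 3, 4, 10, 12, 13, 14, 18, 27, 28, 42}, so |A + A| = 15. Thus K = 15/5 = 3. For comparison, the minimum possible |A + A| over all 5-element sets is 2·5 − 1 = 9 (so min K = 9/5), attained only by arithmetic progressions.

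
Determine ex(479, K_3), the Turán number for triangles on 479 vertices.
ex(479, K_3) = ⌊479^2/4⌋ = 57360

Mantel (1907): a triangle-free graph on n vertices has at most ⌊n^2/4⌋ edges, with equality for the complete bipartite graph K_{⌊n/2⌋, ⌈n/2⌉}. For n = 479: ⌊479^2/4⌋ = ⌊229441/4⌋ = 57360. The extremal graph is K_{239, 240}, which has 239·240 = 57360 edges.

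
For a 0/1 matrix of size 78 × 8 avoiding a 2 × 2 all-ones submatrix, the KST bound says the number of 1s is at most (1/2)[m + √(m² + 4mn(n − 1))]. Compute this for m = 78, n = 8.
z(78, 8; 2, 2) ≤ (1/2)[78 + √(78² + 4·78·8·7)] = (1/2)[78 + √23556] = 115.7398

Kővári–Sós–Turán: let r_1, ..., r_78 be the row sums and z = Σ r_i the total number of 1s. Each pair of columns can share at most one row with both entries 1 (else a 2×2 all-ones block appears), so Σ_i C(r_i, 2) ≤ C(8, 2) = 28. By convexity Σ_i C(r_i, 2) ≥ 78·C(z/78, 2) = z(z − 78)/(2·78), giving z² − 78z − 78·8·7 ≤ 0 and hence z ≤ (1/2)[78 + √(6084 + 4·4368)] = (1/2)[78 + √23556] ≈ (1/2)(78 + 153.4796) = 115.7398.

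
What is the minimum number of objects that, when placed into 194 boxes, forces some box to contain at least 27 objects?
n = (27 − 1)·194 + 1 = 5045

By the generalised pigeonhole principle, to guarantee some box contains ≥ r objects we need more than (r − 1) · k objects total. Threshold: n = (r − 1) · k + 1. With r = 27 and k = 194: n = 26 · 194 + 1 = 5044 + 1 = 5045. For n = 5044 = 26 · 194, we can put exactly 26 objects in every box, avoiding 27 in any single one — so 5045 is tight.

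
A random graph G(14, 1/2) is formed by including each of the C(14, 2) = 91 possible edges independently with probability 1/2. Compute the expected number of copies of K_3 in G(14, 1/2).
E[# K_3] = C(14, 3) · (1/2)^C(3, 2) = 364 / 2^3 = 91/2 = 45.5

For each 3-subset S of vertices (there are C(14, 3) = 364 such S), let X_S = 1 if S induces a K_3 (all C(3, 2) = 3 edges present). Then P(X_S = 1) = (1/2)^3 = 1/8. By linearity of expectation, E[# K_3] = C(14, 3) · (1/2)^3 = 364 / 8 = 91/2 = 45.5.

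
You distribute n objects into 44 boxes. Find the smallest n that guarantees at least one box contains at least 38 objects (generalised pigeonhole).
n = (38 − 1)·44 + 1 = 1629

By the generalised pigeonhole principle, to guarantee some box contains ≥ r objects we need more than (r − 1) · k objects total. Threshold: n = (r − 1) · k + 1. With r = 38 and k = 44: n = 37 · 44 + 1 = 1628 + 1 = 1629. For n = 1628 = 37 · 44, we can put exactly 37 objects in every box, avoiding 38 in any single one — so 1629 is tight.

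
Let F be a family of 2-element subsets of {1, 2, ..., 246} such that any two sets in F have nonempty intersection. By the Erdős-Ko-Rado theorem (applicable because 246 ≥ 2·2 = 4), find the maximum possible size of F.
max |F| = C(245, 1) = 245

Erdős-Ko-Rado (1961): when n ≥ 2k, max |F| = C(n−1, k−1). The bound is attained by the star {A : i ∈ A} for any fixed i ∈ [n]. Here C(246−1, 2−1) = C(245, 1) = 245.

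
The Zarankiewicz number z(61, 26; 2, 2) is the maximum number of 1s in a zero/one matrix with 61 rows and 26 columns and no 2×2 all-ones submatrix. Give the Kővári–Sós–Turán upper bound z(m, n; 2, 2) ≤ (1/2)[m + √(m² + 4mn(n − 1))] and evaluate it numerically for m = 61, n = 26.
z(61, 26; 2, 2) ≤ (1/2)[61 + √(61² + 4·61·26·25)] = (1/2)[61 + √162321] = 231.9454

Kővári–Sós–Turán: let r_1, ..., r_61 be the row sums and z = Σ r_i the total number of 1s. Each pair of columns can share at most one row with both entries 1 (else a 2×2 all-ones block appears), so Σ_i C(r_i, 2) ≤ C(26, 2) = 325. By convexity Σ_i C(r_i, 2) ≥ 61·C(z/61, 2) = z(z − 61)/(2·61), giving z² − 61z − 61·26·25 ≤ 0 and hence z ≤ (1/2)[61 + √(3721 + 4·39650)] = (1/2)[61 + √162321] ≈ (1/2)(61 + 402.8908) = 231.9454.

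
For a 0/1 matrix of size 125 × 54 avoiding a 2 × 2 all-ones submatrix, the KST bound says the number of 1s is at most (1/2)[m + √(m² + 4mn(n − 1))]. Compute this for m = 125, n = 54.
z(125, 54; 2, 2) ≤ (1/2)[125 + √(125² + 4·125·54·53)] = (1/2)[125 + √1446625] = 663.8786

Kővári–Sós–Turán: let r_1, ..., r_125 be the row sums and z = Σ r_i the total number of 1s. Each pair of columns can share at most one row with both entries 1 (else a 2×2 all-ones block appears), so Σ_i C(r_i, 2) ≤ C(54, 2) = 1431. By convexity Σ_i C(r_i, 2) ≥ 125·C(z/125, 2) = z(z − 125)/(2·125), giving z² − 125z − 125·54·53 ≤ 0 and hence z ≤ (1/2)[125 + √(15625 + 4·357750)] = (1/2)[125 + √1446625] ≈ (1/2)(125 + 1202.7572) = 663.8786.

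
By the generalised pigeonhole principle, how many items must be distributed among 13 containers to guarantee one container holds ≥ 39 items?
n = (39 − 1)·13 + 1 = 495

By the generalised pigeonhole principle, to guarantee some box contains ≥ r objects we need more than (r − 1) · k objects total. Threshold: n = (r − 1) · k + 1. With r = 39 and k = 13: n = 38 · 13 + 1 = 494 + 1 = 495. For n = 494 = 38 · 13, we can put exactly 38 objects in every box, avoiding 39 in any single one — so 495 is tight.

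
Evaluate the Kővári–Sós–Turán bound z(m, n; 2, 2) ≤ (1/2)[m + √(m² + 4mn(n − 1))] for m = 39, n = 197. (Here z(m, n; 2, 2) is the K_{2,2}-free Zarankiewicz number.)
z(39, 197; 2, 2) ≤ (1/2)[39 + √(39² + 4·39·197·196)] = (1/2)[39 + √6024993] = 1246.7931

Kővári–Sós–Turán: let r_1, ..., r_39 be the row sums and z = Σ r_i the total number of 1s. Each pair of columns can share at most one row with both entries 1 (else a 2×2 all-ones block appears), so Σ_i C(r_i, 2) ≤ C(197, 2) = 19306. By convexity Σ_i C(r_i, 2) ≥ 39·C(z/39, 2) = z(z − 39)/(2·39), giving z² − 39z − 39·197·196 ≤ 0 and hence z ≤ (1/2)[39 + √(1521 + 4·1505868)] = (1/2)[39 + √6024993] ≈ (1/2)(39 + 2454.5861) = 1246.7931.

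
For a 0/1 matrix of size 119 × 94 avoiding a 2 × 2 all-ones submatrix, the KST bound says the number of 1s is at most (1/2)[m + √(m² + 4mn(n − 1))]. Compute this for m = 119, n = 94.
z(119, 94; 2, 2) ≤ (1/2)[119 + √(119² + 4·119·94·93)] = (1/2)[119 + √4175353] = 1081.184

Kővári–Sós–Turán: let r_1, ..., r_119 be the row sums and z = Σ r_i the total number of 1s. Each pair of columns can share at most one row with both entries 1 (else a 2×2 all-ones block appears), so Σ_i C(r_i, 2) ≤ C(94, 2) = 4371. By convexity Σ_i C(r_i, 2) ≥ 119·C(z/119, 2) = z(z − 119)/(2·119), giving z² − 119z − 119·94·93 ≤ 0 and hence z ≤ (1/2)[119 + √(14161 + 4·1040298)] = (1/2)[119 + √4175353] ≈ (1/2)(119 + 2043.3681) = 1081.184.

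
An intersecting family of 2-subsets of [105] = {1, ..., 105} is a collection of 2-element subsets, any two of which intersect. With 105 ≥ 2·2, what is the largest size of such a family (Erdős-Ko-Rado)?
max |F| = C(104, 1) = 104

Erdős-Ko-Rado (1961): when n ≥ 2k, max |F| = C(n−1, k−1). The bound is attained by the star {A : i ∈ A} for any fixed i ∈ [n]. Here C(105−1, 2−1) = C(104, 1) = 104.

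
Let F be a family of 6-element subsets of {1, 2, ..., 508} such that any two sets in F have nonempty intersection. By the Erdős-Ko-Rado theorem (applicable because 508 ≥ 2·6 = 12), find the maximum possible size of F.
max |F| = C(507, 5) = 273695167746

Erdős-Ko-Rado (1961): when n ≥ 2k, max |F| = C(n−1, k−1). The bound is attained by the star {A : i ∈ A} for any fixed i ∈ [n]. Here C(508−1, 6−1) = C(507, 5) = 273695167746.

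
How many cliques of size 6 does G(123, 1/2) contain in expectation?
E[# K_6] = C(123, 6) · (1/2)^C(6, 2) = 4249404082 / 2^15 = 2124702041/16384 ≈ 129681.521057

For each 6-subset S of vertices (there are C(123, 6) = 4249404082 such S), let X_S = 1 if S induces a K_6 (all C(6, 2) = 15 edges present). Then P(X_S = 1) = (1/2)^15 = 1/32768. By linearity of expectation, E[# K_6] = C(123, 6) · (1/2)^15 = 4249404082 / 32768 = 2124702041/16384 ≈ 129681.521057.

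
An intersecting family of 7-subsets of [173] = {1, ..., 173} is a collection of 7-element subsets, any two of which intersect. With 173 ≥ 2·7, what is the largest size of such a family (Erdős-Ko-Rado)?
max |F| = C(172, 6) = 32927096748

The Erdős-Ko-Rado theorem states: for n ≥ 2k, an intersecting family of k-subsets of an n-element set has size at most C(n − 1, k − 1), with equality for 'star' families {A ⊆ [n] : |A| = k, i ∈ A} (fix an element i). For n = 173, k = 7: C(172, 6) = 32927096748.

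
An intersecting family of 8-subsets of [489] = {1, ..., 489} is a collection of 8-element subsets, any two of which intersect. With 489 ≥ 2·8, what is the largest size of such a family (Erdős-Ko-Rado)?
max |F| = C(488, 7) = 1252379024663976

Erdős-Ko-Rado (1961): when n ≥ 2k, max |F| = C(n−1, k−1). The bound is attained by the star {A : i ∈ A} for any fixed i ∈ [n]. Here C(489−1, 8−1) = C(488, 7) = 1252379024663976.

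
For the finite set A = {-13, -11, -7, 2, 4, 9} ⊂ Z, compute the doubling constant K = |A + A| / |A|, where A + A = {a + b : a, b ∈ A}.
K = |A + A| / |A| = 20/6 = 10/3

Enumerate A + A = {a + b : a, b ∈ A}. With |A| = 6, there are |A|^2 = 36 ordered sum pairs; collecting distinct values, A + A = {-26, -24, -22, -20, -18, -14, -11, -9, -7, -5, -4, -3, -2, 2, 4, 6, 8, 11, 13, 18}, so |A + A| = 20. Thus K = 20/6 = 10/3. For comparison, the minimum possible |A + A| over all 6-element sets is 2·6 − 1 = 11 (so min K = 11/6), attained only by arithmetic progressions.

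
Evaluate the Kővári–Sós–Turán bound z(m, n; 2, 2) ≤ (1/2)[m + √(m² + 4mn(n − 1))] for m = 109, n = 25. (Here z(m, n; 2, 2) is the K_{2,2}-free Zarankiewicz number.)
z(109, 25; 2, 2) ≤ (1/2)[109 + √(109² + 4·109·25·24)] = (1/2)[109 + √273481] = 315.9771

Kővári–Sós–Turán: let r_1, ..., r_109 be the row sums and z = Σ r_i the total number of 1s. Each pair of columns can share at most one row with both entries 1 (else a 2×2 all-ones block appears), so Σ_i C(r_i, 2) ≤ C(25, 2) = 300. By convexity Σ_i C(r_i, 2) ≥ 109·C(z/109, 2) = z(z − 109)/(2·109), giving z² − 109z − 109·25·24 ≤ 0 and hence z ≤ (1/2)[109 + √(11881 + 4·65400)] = (1/2)[109 + √273481] ≈ (1/2)(109 + 522.9541) = 315.9771.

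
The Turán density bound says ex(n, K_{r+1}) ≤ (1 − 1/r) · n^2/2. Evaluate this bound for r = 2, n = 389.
Turán density bound = (1/2) · 389^2/2 = 151321/4 ≈ 37830.25

Turán's theorem: ex(n, K_{r+1}) is achieved by the complete r-partite Turán graph T(n, r) with parts as balanced as possible, and is at most (1 − 1/r) · n^2/2. For r = 2, n = 389: the density bound is (1/2) · 151321/2 = 151321/4 ≈ 37830.25. The integer-valued extremum is e(T(389, 2)) = 37830, which is strictly less than the density bound 151321/4 since 2 ∤ 389 (the parts of T(389, 2) cannot all be equal).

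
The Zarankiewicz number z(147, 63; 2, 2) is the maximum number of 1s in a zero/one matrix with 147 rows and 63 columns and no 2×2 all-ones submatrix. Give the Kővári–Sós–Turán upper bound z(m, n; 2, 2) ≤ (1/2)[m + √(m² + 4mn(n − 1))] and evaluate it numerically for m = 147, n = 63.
z(147, 63; 2, 2) ≤ (1/2)[147 + √(147² + 4·147·63·62)] = (1/2)[147 + √2318337] = 834.8043

Kővári–Sós–Turán: let r_1, ..., r_147 be the row sums and z = Σ r_i the total number of 1s. Each pair of columns can share at most one row with both entries 1 (else a 2×2 all-ones block appears), so Σ_i C(r_i, 2) ≤ C(63, 2) = 1953. By convexity Σ_i C(r_i, 2) ≥ 147·C(z/147, 2) = z(z − 147)/(2·147), giving z² − 147z − 147·63·62 ≤ 0 and hence z ≤ (1/2)[147 + √(21609 + 4·574182)] = (1/2)[147 + √2318337] ≈ (1/2)(147 + 1522.6086) = 834.8043.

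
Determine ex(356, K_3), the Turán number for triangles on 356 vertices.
ex(356, K_3) = ⌊356^2/4⌋ = 31684

Mantel (1907): a triangle-free graph on n vertices has at most ⌊n^2/4⌋ edges, with equality for the complete bipartite graph K_{⌊n/2⌋, ⌈n/2⌉}. For n = 356: ⌊356^2/4⌋ = ⌊126736/4⌋ = 31684. The extremal graph is K_{178, 178}, which has 178·178 = 31684 edges.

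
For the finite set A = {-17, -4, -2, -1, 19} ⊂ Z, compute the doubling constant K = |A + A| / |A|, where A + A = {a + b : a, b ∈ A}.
K = |A + A| / |A| = 15/5 = 3

Enumerate A + A = {a + b : a, b ∈ A}. With |A| = 5, there are |A|^2 = 25 ordered sum pairs; collecting distinct values, A + A = {-34, -21, -19, -18, -8, -6, -5, -4, -3, -2, 2, 15, 17, 18, 38}, so |A + A| = 15. Thus K = 15/5 = 3. For comparison, the minimum possible |A + A| over all 5-element sets is 2·5 − 1 = 9 (so min K = 9/5), attained only by arithmetic progressions.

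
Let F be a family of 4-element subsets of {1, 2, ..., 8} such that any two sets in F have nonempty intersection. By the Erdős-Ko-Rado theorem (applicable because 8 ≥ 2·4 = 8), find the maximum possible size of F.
max |F| = C(7, 3) = 35

Erdős-Ko-Rado (1961): when n ≥ 2k, max |F| = C(n−1, k−1). The bound is attained by the star {A : i ∈ A} for any fixed i ∈ [n]. Here C(8−1, 4−1) = C(7, 3) = 35.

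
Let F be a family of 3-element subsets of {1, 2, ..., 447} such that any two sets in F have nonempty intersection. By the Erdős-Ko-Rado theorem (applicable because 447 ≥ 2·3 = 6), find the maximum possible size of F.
max |F| = C(446, 2) = 99235

Erdős-Ko-Rado (1961): when n ≥ 2k, max |F| = C(n−1, k−1). The bound is attained by the star {A : i ∈ A} for any fixed i ∈ [n]. Here C(447−1, 3−1) = C(446, 2) = 99235.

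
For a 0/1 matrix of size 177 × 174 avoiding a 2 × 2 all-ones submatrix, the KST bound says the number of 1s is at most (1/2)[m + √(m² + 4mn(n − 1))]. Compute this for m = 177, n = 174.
z(177, 174; 2, 2) ≤ (1/2)[177 + √(177² + 4·177·174·173)] = (1/2)[177 + √21343545] = 2398.4537

Kővári–Sós–Turán: let r_1, ..., r_177 be the row sums and z = Σ r_i the total number of 1s. Each pair of columns can share at most one row with both entries 1 (else a 2×2 all-ones block appears), so Σ_i C(r_i, 2) ≤ C(174, 2) = 15051. By convexity Σ_i C(r_i, 2) ≥ 177·C(z/177, 2) = z(z − 177)/(2·177), giving z² − 177z − 177·174·173 ≤ 0 and hence z ≤ (1/2)[177 + √(31329 + 4·5328054)] = (1/2)[177 + √21343545] ≈ (1/2)(177 + 4619.9075) = 2398.4537.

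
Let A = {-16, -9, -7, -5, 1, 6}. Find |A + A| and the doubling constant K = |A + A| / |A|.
K = |A + A| / |A| = 19/6

Enumerate A + A = {a + b : a, b ∈ A}. With |A| = 6, there are |A|^2 = 36 ordered sum pairs; collecting distinct values, A + A = {-32, -25, -23, -21, -18, -16, -15, -14, -12, -10, -8, -6, -4, -3, -1, 1, 2, 7, 12}, so |A + A| = 19. Thus K = 19/6. For comparison, the minimum possible |A + A| over all 6-element sets is 2·6 − 1 = 11 (so min K = 11/6), attained only by arithmetic progressions.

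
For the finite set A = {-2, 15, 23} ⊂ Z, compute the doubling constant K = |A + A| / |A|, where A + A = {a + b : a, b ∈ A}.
K = |A + A| / |A| = 6/3 = 2

Enumerate A + A = {a + b : a, b ∈ A}. With |A| = 3, there are |A|^2 = 9 ordered sum pairs; collecting distinct values, A + A = {-4, 13, 21, 30, 38, 46}, so |A + A| = 6. Thus K = 6/3 = 2. For comparison, the minimum possible |A + A| over all 3-element sets is 2·3 − 1 = 5 (so min K = 5/3), attained only by arithmetic progressions.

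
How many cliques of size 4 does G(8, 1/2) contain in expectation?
E[# K_4] = C(8, 4) · (1/2)^C(4, 2) = 70 / 2^6 = 35/32 = 1.09375

For each 4-subset S of vertices (there are C(8, 4) = 70 such S), let X_S = 1 if S induces a K_4 (all C(4, 2) = 6 edges present). Then P(X_S = 1) = (1/2)^6 = 1/64. By linearity of expectation, E[# K_4] = C(8, 4) · (1/2)^6 = 70 / 64 = 35/32 = 1.09375.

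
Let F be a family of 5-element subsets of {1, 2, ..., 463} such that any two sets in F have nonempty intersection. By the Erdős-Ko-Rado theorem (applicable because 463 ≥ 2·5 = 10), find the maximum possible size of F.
max |F| = C(462, 4) = 1873709145

The Erdős-Ko-Rado theorem states: for n ≥ 2k, an intersecting family of k-subsets of an n-element set has size at most C(n − 1, k − 1), with equality for 'star' families {A ⊆ [n] : |A| = k, i ∈ A} (fix an element i). For n = 463, k = 5: C(462, 4) = 1873709145.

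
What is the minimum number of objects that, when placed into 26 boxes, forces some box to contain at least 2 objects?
n = (2 − 1)·26 + 1 = 27

By the generalised pigeonhole principle, to guarantee some box contains ≥ r objects we need more than (r − 1) · k objects total. Threshold: n = (r − 1) · k + 1. With r = 2 and k = 26: n = 1 · 26 + 1 = 26 + 1 = 27. For n = 26 = 1 · 26, we can put exactly 1 objects in every box, avoiding 2 in any single one — so 27 is tight.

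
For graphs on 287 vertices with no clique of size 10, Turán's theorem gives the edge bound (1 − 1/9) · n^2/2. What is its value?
Turán density bound = (8/9) · 287^2/2 = 329476/9 ≈ 36608.4444

Turán's theorem: ex(n, K_{r+1}) is achieved by the complete r-partite Turán graph T(n, r) with parts as balanced as possible, and is at most (1 − 1/r) · n^2/2. For r = 9, n = 287: the density bound is (8/9) · 82369/2 = 329476/9 ≈ 36608.4444. The integer-valued extremum is e(T(287, 9)) = 36608, which is strictly less than the density bound 329476/9 since 9 ∤ 287 (the parts of T(287, 9) cannot all be equal).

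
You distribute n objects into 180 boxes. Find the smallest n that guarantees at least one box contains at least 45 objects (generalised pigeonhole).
n = (45 − 1)·180 + 1 = 7921

By the generalised pigeonhole principle, to guarantee some box contains ≥ r objects we need more than (r − 1) · k objects total. Threshold: n = (r − 1) · k + 1. With r = 45 and k = 180: n = 44 · 180 + 1 = 7920 + 1 = 7921. For n = 7920 = 44 · 180, we can put exactly 44 objects in every box, avoiding 45 in any single one — so 7921 is tight.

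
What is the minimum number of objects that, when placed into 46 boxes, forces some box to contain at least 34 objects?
n = (34 − 1)·46 + 1 = 1519

By the generalised pigeonhole principle, to guarantee some box contains ≥ r objects we need more than (r − 1) · k objects total. Threshold: n = (r − 1) · k + 1. With r = 34 and k = 46: n = 33 · 46 + 1 = 1518 + 1 = 1519. For n = 1518 = 33 · 46, we can put exactly 33 objects in every box, avoiding 34 in any single one — so 1519 is tight.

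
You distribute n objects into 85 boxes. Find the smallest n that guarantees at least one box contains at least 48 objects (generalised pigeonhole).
n = (48 − 1)·85 + 1 = 3996

By the generalised pigeonhole principle, to guarantee some box contains ≥ r objects we need more than (r − 1) · k objects total. Threshold: n = (r − 1) · k + 1. With r = 48 and k = 85: n = 47 · 85 + 1 = 3995 + 1 = 3996. For n = 3995 = 47 · 85, we can put exactly 47 objects in every box, avoiding 48 in any single one — so 3996 is tight.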